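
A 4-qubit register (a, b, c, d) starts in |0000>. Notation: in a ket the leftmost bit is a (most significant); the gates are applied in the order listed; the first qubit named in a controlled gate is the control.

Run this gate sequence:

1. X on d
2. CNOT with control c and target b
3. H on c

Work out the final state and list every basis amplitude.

The resulting statevector has amplitude sqrt(2)/2 on |0001>, sqrt(2)/2 on |0011>, and 0 on every other basis state.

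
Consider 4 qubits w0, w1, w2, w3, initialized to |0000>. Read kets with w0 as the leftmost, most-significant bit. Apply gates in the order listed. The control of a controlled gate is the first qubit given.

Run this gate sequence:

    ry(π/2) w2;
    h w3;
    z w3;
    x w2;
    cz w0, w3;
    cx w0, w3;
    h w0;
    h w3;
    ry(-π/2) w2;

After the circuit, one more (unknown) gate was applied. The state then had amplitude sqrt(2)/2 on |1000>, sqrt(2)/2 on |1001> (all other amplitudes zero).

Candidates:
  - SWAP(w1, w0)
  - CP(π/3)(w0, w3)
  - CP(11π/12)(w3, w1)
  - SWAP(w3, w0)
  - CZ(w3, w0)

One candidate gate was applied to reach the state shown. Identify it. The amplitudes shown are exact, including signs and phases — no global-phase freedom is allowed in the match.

The applied gate was SWAP(w3, w0).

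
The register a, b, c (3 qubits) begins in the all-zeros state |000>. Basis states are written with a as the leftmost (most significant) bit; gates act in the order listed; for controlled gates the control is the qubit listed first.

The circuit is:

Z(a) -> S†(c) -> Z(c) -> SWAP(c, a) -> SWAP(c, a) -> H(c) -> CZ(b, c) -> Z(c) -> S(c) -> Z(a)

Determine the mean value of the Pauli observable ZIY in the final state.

The expectation value of ZIY is -1.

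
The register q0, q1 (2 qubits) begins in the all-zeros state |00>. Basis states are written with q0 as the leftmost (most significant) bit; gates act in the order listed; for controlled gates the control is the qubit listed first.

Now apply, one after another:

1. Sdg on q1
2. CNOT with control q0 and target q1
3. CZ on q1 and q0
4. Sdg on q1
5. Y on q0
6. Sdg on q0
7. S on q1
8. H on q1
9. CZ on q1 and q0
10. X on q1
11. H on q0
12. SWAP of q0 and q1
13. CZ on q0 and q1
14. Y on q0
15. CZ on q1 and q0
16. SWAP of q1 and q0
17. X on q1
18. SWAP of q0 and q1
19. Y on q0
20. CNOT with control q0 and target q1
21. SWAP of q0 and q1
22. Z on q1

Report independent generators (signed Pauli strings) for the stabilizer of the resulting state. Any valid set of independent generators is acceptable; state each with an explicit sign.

The final state is stabilized by the group generated by +XI, +IX; other independent generating sets are equally valid.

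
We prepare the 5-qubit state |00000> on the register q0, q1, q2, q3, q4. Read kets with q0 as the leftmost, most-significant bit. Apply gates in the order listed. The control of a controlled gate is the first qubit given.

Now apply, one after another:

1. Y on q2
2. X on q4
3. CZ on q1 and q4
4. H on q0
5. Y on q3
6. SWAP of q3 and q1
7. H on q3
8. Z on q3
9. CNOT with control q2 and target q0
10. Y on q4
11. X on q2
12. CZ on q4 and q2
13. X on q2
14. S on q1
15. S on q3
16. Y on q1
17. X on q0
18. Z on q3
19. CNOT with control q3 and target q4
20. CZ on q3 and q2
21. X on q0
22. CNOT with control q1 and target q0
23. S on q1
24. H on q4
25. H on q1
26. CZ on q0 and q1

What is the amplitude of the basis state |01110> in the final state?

|01110> carries amplitude 1/4 in the final state.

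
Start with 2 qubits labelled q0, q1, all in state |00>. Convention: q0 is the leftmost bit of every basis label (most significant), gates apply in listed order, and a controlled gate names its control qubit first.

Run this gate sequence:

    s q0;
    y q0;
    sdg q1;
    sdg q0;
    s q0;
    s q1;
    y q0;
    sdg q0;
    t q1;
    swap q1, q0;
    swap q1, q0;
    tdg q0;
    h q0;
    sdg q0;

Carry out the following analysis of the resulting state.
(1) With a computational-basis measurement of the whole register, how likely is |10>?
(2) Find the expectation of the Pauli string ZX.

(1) Outcome |10> occurs with probability 1/2. Key observation: gates 1-8 undo each other exactly, leaving only the rest of the circuit to track.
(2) The observable ZX averages to 0.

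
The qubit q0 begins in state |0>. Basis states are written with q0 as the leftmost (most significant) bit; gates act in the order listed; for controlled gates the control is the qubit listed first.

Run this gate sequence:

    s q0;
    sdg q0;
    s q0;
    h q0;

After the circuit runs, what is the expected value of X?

In the final state, X has expectation 1. Key observation: steps 1-2 multiply out to the identity, so the circuit reduces to the remaining gates.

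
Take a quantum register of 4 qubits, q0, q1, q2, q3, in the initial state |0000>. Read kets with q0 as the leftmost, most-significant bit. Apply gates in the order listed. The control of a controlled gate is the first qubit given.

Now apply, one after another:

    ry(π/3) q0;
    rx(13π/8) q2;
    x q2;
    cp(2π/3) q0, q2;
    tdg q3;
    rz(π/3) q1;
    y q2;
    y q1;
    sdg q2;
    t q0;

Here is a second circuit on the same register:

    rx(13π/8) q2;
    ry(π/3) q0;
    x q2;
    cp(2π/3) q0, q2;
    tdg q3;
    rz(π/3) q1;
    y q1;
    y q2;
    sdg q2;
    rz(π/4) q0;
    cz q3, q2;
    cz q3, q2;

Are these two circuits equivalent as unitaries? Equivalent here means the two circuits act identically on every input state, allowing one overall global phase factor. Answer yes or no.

Yes — the two circuits implement the same unitary up to a global phase.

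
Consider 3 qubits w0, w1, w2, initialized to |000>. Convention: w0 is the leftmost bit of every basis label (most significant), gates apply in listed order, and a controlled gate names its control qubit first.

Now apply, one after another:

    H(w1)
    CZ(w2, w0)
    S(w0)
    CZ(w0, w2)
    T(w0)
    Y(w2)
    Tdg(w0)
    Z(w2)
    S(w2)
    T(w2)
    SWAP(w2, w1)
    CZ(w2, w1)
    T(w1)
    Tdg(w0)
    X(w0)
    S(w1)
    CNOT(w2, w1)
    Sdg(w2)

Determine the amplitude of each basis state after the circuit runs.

The resulting statevector has amplitude -sqrt(2)*I/2 on |101>, -sqrt(2)/2 on |110>, and 0 on every other basis state.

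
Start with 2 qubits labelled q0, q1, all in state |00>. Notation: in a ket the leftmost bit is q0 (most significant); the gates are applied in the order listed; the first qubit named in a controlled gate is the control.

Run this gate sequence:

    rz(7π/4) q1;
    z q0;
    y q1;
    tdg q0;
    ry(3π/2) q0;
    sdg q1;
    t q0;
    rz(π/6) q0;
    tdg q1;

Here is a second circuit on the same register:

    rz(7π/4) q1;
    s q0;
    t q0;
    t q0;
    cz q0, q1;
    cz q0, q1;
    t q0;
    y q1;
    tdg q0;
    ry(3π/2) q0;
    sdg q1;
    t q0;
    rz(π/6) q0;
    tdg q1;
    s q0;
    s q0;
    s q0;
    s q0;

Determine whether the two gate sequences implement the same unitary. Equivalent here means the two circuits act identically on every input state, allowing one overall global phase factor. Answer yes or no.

No: there is an input state on which the two circuits produce genuinely different outputs (not merely differing by a phase).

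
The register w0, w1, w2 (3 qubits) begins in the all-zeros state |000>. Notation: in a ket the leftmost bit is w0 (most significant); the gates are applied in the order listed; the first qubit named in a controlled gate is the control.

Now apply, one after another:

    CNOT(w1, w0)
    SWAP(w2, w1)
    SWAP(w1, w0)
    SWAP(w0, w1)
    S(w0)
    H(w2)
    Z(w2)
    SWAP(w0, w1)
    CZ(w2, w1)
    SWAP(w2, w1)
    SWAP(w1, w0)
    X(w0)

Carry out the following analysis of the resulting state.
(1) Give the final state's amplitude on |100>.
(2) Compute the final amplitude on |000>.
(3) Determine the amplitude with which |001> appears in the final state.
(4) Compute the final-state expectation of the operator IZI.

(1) The amplitude on |100> is sqrt(2)/2.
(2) The final state's coefficient on |000> equals -sqrt(2)/2.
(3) The amplitude on |001> is 0.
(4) The observable IZI averages to 1.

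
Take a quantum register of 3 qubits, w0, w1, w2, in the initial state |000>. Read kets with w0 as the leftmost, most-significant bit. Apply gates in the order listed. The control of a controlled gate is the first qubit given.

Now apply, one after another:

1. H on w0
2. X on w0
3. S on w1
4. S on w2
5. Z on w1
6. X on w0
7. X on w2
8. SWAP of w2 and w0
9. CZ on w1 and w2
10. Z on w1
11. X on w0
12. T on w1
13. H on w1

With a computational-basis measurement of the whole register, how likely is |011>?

A full measurement returns |011> with probability 1/4.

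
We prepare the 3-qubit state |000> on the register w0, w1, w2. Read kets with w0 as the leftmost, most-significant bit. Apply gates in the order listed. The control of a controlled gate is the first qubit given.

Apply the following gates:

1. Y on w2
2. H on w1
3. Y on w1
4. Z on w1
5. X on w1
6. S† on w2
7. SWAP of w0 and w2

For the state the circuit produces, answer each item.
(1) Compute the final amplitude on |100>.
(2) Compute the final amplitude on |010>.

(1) |100> carries amplitude -sqrt(2)*I/2 in the final state.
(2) |010> carries amplitude 0 in the final state.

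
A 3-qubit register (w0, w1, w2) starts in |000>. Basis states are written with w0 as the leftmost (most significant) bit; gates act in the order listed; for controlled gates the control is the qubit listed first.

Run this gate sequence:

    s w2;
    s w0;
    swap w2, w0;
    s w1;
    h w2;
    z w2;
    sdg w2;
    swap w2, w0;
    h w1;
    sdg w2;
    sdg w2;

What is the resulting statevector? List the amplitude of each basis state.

After the circuit, the state carries amplitude 1/2 on |000>, 0 on |001>, 1/2 on |010>, 0 on |011>, I/2 on |100>, 0 on |101>, I/2 on |110>, 0 on |111>.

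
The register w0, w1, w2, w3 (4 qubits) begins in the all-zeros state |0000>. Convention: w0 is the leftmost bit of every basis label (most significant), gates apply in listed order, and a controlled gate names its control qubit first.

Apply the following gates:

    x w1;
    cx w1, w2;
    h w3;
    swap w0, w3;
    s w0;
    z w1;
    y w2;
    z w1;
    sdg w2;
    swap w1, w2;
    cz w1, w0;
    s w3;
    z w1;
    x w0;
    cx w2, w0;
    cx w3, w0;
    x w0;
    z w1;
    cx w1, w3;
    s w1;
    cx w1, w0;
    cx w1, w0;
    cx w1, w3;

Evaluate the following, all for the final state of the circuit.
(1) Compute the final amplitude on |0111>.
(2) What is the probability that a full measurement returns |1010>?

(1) The final state's coefficient on |0111> equals 0.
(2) A full measurement returns |1010> with probability 1/2.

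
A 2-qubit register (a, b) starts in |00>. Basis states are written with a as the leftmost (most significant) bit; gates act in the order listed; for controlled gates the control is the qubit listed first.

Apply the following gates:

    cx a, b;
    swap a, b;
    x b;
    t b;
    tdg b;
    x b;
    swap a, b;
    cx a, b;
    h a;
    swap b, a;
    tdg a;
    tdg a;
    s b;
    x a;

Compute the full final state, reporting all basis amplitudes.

The resulting statevector has amplitude 0 on |00>, 0 on |01>, sqrt(2)/2 on |10>, sqrt(2)*I/2 on |11>. Key observation: gates 1-8 undo each other exactly, leaving only the rest of the circuit to track.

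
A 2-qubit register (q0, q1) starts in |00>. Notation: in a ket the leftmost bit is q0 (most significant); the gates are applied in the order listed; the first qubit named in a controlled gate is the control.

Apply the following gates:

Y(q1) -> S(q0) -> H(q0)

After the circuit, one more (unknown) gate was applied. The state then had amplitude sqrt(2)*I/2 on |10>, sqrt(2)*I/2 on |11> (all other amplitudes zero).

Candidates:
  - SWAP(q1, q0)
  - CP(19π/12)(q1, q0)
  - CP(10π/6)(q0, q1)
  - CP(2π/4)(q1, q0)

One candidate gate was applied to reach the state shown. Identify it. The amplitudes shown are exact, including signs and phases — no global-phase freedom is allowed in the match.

The applied gate was SWAP(q1, q0).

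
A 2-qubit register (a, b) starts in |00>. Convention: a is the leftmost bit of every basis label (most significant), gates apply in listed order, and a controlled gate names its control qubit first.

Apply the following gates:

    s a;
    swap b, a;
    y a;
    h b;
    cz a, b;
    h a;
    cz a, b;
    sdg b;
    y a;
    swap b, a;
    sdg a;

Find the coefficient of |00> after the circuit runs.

The final state's coefficient on |00> equals -1/2.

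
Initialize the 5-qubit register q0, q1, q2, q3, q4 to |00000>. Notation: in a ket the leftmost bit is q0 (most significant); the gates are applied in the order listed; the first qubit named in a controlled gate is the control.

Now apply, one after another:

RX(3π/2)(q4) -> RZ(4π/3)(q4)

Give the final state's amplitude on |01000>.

|01000> carries amplitude 0 in the final state.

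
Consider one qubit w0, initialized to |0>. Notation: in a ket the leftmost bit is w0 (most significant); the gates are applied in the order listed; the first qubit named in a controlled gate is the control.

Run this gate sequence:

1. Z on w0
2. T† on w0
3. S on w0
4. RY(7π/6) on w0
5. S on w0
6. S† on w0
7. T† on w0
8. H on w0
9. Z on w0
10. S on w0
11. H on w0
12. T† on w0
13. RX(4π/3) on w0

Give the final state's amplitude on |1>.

The amplitude on |1> is (-sqrt(6) - sqrt(2) - 2*sqrt(2)*(1 + I)*exp(I*pi/4) + 2*sqrt(2)*I)*exp(3*I*pi/4)/8. Key observation: gates 5-6 undo each other exactly, leaving only the rest of the circuit to track.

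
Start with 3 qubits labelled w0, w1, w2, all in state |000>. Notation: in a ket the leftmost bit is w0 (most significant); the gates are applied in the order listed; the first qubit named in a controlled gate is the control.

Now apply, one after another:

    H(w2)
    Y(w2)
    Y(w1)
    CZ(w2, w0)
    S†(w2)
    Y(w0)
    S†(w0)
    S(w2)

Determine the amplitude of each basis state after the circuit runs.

The resulting statevector has amplitude sqrt(2)/2 on |110>, -sqrt(2)/2 on |111>, and 0 on every other basis state.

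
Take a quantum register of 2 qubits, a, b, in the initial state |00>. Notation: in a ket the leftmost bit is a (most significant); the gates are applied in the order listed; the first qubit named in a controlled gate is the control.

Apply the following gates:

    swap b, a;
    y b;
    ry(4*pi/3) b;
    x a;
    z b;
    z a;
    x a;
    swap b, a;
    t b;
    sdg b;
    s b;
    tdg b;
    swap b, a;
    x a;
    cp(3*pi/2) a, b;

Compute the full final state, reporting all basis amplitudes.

After the circuit, the state carries amplitude 0 on |00>, 0 on |01>, sqrt(3)*I/2 on |10>, -1/2 on |11>.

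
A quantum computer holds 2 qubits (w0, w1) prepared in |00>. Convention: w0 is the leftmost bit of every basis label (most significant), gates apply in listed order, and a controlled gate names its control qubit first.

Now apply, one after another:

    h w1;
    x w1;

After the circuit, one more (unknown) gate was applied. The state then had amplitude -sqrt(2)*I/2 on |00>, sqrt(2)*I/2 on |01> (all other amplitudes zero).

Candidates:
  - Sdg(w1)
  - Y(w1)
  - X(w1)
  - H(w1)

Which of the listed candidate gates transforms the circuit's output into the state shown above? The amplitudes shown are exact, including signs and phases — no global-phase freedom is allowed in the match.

The applied gate was Y(w1).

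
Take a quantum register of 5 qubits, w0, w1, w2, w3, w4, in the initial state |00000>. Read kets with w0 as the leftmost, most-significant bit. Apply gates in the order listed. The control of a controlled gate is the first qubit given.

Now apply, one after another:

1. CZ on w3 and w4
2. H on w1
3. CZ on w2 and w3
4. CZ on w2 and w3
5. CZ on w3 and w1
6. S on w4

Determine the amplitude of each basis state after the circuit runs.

The resulting statevector has amplitude sqrt(2)/2 on |00000>, sqrt(2)/2 on |01000>, and 0 on every other basis state. Key observation: gates 3-4 undo each other exactly, leaving only the rest of the circuit to track.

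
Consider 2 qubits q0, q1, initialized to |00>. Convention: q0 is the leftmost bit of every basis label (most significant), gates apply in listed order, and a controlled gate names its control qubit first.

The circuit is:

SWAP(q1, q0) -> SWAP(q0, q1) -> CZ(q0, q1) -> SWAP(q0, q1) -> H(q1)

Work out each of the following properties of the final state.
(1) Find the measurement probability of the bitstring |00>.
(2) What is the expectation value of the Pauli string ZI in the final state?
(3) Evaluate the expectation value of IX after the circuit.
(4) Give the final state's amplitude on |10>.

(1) Outcome |00> occurs with probability 1/2.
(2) The observable ZI averages to 1.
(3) In the final state, IX has expectation 1.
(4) The final state's coefficient on |10> equals 0.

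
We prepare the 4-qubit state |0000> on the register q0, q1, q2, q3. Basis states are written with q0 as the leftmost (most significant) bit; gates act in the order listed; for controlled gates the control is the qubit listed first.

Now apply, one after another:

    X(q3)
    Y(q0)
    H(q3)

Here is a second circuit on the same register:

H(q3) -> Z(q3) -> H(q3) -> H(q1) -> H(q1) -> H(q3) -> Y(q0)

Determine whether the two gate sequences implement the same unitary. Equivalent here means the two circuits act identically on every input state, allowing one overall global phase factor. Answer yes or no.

Yes, they are equivalent — the unitaries differ by at most a global phase.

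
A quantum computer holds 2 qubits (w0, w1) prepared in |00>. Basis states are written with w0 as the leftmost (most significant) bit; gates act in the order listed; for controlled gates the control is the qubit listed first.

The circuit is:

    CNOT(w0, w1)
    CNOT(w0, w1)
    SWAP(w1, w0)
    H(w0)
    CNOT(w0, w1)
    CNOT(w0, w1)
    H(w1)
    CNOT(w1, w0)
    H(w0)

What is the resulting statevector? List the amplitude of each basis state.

After the circuit, the state carries amplitude sqrt(2)/2 on |00>, sqrt(2)/2 on |01>, 0 on |10>, 0 on |11>. Key observation: gates 1-2 undo each other exactly, leaving only the rest of the circuit to track.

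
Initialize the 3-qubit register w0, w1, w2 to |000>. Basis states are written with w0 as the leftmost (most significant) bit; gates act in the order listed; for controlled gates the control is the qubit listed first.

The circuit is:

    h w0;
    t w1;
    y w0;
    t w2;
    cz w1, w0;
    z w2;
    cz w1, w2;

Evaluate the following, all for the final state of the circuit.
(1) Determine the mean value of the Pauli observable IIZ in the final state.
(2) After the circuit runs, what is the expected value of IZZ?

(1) The expectation value of IIZ is 1.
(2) In the final state, IZZ has expectation 1.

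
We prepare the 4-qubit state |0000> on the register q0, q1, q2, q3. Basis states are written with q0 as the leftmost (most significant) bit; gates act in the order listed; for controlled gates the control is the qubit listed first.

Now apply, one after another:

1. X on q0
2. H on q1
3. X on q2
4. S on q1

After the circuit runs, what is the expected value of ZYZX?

The observable ZYZX averages to 0.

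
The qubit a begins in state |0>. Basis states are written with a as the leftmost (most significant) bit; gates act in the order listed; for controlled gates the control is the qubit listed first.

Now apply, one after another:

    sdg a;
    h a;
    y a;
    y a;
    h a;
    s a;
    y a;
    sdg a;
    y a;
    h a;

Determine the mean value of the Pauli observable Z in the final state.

The observable Z averages to 0. Key observation: the block from step 1 through step 6 cancels to the identity and can be dropped.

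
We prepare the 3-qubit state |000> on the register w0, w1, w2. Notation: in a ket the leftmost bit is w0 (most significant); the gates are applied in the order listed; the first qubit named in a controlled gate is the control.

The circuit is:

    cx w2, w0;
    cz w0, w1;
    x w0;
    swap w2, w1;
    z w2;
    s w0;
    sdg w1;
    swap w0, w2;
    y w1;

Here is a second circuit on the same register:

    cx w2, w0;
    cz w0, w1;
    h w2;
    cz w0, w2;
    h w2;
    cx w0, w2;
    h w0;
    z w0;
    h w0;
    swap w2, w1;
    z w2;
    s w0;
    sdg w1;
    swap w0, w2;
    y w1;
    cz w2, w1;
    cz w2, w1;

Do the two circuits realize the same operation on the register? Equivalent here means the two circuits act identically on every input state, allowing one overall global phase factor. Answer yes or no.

Yes — the two circuits implement the same unitary up to a global phase.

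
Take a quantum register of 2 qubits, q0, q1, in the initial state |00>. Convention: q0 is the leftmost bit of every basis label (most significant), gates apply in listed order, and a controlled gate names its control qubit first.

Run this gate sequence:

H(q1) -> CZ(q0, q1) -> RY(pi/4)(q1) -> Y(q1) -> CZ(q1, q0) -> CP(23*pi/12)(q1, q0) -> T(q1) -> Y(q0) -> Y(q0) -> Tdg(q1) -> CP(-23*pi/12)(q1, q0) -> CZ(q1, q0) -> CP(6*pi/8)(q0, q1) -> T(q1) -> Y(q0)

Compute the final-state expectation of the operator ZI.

In the final state, ZI has expectation -1. Key observation: gates 5-12 undo each other exactly, leaving only the rest of the circuit to track.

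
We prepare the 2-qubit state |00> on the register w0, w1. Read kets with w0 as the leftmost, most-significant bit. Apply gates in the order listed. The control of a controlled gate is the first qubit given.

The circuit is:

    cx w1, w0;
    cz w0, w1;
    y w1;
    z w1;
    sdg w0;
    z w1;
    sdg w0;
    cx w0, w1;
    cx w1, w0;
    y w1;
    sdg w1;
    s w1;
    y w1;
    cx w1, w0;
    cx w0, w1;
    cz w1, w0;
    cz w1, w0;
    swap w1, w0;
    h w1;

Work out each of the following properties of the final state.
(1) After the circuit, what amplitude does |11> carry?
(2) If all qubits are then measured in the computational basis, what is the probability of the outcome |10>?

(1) The final state's coefficient on |11> equals sqrt(2)*I/2. Key observation: gates 8-15 undo each other exactly, leaving only the rest of the circuit to track.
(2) Outcome |10> occurs with probability 1/2.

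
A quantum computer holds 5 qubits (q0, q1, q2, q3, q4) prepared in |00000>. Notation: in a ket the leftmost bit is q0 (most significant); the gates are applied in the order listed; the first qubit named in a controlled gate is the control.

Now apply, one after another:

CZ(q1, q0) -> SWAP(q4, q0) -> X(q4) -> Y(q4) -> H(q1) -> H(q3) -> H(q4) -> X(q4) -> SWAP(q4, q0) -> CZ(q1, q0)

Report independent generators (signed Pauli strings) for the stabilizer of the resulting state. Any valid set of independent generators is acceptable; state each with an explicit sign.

The final state is stabilized by the group generated by +XZIII, +ZXIII, +IIIXI, +IIZII, +IIIIZ; other independent generating sets are equally valid.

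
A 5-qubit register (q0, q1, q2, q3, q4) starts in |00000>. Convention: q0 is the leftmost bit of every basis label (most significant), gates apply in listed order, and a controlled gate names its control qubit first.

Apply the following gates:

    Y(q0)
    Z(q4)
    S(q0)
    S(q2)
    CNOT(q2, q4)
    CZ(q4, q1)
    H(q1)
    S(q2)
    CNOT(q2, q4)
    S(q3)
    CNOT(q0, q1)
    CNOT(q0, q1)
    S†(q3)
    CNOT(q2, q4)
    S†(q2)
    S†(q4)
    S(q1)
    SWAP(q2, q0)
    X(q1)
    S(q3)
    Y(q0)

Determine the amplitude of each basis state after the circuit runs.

The resulting statevector has amplitude sqrt(2)/2 on |10100>, -sqrt(2)*I/2 on |11100>, and 0 on every other basis state. Key observation: the block from step 8 through step 15 cancels to the identity and can be dropped.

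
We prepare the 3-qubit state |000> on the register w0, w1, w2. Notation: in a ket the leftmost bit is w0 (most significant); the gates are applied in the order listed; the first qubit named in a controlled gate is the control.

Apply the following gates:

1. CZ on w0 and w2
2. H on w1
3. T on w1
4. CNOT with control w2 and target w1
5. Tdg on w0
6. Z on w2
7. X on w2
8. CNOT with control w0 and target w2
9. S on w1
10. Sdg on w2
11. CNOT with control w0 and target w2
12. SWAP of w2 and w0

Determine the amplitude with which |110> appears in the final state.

The final state's coefficient on |110> equals sqrt(2)*exp(I*pi/4)/2.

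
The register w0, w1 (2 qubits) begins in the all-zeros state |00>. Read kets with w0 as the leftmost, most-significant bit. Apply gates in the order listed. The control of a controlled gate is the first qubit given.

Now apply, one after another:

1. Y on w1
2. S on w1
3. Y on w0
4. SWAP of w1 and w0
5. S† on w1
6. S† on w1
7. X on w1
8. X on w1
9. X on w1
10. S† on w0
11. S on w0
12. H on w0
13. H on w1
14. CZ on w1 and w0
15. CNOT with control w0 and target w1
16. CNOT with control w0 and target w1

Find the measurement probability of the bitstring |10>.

The probability of measuring |10> is 1/4. Key observation: steps 7-8 multiply out to the identity, so the circuit reduces to the remaining gates.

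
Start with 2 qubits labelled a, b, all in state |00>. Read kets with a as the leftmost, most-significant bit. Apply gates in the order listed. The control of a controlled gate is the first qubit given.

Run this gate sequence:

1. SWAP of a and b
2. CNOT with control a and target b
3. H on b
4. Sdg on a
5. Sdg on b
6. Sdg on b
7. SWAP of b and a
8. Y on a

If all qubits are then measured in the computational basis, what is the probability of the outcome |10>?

Outcome |10> occurs with probability 1/2.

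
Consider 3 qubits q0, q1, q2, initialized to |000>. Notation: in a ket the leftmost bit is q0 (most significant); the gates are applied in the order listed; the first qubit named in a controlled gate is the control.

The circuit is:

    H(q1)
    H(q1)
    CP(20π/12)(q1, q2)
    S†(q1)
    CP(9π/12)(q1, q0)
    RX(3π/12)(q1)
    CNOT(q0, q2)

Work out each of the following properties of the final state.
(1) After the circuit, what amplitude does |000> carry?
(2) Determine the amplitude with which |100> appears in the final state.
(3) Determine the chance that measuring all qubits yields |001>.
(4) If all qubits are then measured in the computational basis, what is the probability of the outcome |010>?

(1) The final state's coefficient on |000> equals sqrt(sqrt(2) + 2)/2. Key observation: the block from step 1 through step 2 cancels to the identity and can be dropped.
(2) |100> carries amplitude 0 in the final state.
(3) The probability of measuring |001> is 0.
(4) Outcome |010> occurs with probability 1/2 - sqrt(2)/4.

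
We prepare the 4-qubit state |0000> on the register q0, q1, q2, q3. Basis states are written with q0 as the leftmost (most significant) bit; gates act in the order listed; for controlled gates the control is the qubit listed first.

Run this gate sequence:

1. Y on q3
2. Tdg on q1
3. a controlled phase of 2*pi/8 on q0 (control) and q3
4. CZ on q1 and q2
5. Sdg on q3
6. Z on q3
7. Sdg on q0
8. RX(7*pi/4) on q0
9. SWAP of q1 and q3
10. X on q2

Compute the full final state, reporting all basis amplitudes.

The final amplitudes are sqrt(sqrt(2) + 2)/2 on |0110>, I*sqrt(2 - sqrt(2))/2 on |1110>, and 0 on every other basis state.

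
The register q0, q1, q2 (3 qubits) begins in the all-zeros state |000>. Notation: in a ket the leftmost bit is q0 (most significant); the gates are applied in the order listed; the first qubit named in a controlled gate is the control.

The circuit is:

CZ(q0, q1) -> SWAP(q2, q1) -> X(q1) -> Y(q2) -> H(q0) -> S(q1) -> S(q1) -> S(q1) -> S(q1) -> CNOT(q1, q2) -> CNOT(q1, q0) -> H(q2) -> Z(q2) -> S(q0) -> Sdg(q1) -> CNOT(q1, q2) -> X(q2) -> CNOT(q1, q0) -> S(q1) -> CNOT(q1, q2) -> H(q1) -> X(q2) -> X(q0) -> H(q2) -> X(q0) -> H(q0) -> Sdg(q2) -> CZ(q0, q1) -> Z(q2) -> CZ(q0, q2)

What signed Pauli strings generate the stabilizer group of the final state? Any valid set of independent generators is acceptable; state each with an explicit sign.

One valid set of independent stabilizer generators is -YZI, -ZXI, -IIZ (any independent generating set of the same group is equally correct). Key observation: gates 6-9 undo each other exactly, leaving only the rest of the circuit to track.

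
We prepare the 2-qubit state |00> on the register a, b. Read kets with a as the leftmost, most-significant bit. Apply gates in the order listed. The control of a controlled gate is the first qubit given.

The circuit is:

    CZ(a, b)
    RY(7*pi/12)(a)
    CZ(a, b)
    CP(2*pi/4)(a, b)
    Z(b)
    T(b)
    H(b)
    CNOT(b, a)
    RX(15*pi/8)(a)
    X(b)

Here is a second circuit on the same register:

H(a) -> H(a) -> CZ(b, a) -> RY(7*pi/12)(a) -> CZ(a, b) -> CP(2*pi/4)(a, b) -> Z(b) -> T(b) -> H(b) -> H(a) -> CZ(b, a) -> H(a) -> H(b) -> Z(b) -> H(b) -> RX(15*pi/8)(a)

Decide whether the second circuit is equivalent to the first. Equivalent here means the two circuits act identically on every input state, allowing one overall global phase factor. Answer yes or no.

Yes: on every input state the two circuits agree up to one overall phase factor.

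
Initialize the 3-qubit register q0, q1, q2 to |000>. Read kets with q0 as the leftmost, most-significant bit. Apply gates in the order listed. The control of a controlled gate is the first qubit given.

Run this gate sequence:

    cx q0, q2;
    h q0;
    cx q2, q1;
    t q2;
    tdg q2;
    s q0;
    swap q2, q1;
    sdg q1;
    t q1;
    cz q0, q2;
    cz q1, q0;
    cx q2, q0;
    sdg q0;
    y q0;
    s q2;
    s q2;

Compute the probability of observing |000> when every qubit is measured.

Outcome |000> occurs with probability 1/2.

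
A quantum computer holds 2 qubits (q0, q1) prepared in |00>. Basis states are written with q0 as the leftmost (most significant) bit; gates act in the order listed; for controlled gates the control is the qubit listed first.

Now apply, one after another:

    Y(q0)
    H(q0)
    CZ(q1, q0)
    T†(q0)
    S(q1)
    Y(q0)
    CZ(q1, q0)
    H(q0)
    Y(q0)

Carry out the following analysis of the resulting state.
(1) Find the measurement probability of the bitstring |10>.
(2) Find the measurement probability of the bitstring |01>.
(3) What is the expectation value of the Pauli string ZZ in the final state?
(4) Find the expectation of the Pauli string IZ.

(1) A full measurement returns |10> with probability sqrt(2)/4 + 1/2.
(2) Outcome |01> occurs with probability 0.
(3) In the final state, ZZ has expectation -sqrt(2)/2.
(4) The expectation value of IZ is 1.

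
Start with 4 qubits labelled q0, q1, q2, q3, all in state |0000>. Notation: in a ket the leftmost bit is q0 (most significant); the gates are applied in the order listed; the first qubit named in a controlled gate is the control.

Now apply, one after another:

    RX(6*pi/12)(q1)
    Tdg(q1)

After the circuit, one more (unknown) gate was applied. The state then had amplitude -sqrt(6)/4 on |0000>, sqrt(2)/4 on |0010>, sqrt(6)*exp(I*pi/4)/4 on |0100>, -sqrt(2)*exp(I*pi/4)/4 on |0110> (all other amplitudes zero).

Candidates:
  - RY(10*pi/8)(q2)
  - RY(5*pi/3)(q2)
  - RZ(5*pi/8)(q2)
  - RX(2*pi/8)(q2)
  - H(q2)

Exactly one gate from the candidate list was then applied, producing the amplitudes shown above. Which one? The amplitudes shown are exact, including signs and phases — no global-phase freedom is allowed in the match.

The applied gate was RY(5*pi/3)(q2).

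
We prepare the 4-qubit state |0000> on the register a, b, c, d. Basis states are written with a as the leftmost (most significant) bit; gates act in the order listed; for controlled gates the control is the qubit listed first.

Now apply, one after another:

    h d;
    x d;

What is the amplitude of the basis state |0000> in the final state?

|0000> carries amplitude sqrt(2)/2 in the final state.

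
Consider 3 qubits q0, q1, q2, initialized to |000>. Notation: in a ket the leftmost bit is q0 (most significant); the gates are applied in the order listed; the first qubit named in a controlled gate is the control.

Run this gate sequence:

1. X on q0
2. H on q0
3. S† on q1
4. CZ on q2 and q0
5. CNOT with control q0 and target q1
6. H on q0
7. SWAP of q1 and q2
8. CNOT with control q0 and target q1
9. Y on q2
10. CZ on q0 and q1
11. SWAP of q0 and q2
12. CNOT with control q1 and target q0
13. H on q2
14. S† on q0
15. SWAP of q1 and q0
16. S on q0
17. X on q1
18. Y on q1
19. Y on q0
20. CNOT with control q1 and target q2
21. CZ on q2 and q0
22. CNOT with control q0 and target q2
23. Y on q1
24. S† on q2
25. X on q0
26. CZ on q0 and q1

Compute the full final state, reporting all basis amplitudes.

The resulting statevector has amplitude -sqrt(2)*I/4 on |000>, sqrt(2)/4 on |001>, sqrt(2)/4 on |010>, sqrt(2)*I/4 on |011>, -sqrt(2)/4 on |100>, -sqrt(2)*I/4 on |101>, sqrt(2)*I/4 on |110>, -sqrt(2)/4 on |111>.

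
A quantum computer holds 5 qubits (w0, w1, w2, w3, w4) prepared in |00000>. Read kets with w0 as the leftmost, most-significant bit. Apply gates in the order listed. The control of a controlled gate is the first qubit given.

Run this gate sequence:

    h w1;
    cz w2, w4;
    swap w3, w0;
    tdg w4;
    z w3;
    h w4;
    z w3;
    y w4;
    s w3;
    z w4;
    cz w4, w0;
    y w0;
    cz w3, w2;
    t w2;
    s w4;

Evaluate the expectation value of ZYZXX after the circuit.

The expectation value of ZYZXX is 0.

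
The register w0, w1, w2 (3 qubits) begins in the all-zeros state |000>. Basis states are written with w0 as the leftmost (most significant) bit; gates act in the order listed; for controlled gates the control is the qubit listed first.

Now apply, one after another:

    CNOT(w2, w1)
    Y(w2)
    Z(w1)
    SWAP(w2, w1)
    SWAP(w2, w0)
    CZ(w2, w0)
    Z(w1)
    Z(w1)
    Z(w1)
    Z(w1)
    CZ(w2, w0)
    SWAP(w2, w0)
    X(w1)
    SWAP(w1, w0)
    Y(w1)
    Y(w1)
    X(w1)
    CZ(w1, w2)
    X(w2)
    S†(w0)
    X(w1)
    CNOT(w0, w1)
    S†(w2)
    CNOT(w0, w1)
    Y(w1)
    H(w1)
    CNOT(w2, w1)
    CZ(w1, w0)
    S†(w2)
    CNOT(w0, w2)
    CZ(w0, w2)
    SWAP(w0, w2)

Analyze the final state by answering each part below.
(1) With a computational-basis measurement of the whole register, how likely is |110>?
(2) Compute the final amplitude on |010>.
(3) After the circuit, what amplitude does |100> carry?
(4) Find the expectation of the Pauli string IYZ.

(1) A full measurement returns |110> with probability 1/2. Key observation: the block from step 5 through step 12 cancels to the identity and can be dropped.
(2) The amplitude on |010> is 0.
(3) |100> carries amplitude -sqrt(2)/2 in the final state.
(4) The observable IYZ averages to 0.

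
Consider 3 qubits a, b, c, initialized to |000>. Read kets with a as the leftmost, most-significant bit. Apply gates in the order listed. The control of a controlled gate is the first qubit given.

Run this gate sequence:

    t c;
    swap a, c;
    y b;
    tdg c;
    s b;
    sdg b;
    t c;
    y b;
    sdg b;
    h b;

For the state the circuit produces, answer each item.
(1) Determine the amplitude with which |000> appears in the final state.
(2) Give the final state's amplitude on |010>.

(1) The amplitude on |000> is sqrt(2)/2. Key observation: the block from step 3 through step 8 cancels to the identity and can be dropped.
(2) The final state's coefficient on |010> equals sqrt(2)/2.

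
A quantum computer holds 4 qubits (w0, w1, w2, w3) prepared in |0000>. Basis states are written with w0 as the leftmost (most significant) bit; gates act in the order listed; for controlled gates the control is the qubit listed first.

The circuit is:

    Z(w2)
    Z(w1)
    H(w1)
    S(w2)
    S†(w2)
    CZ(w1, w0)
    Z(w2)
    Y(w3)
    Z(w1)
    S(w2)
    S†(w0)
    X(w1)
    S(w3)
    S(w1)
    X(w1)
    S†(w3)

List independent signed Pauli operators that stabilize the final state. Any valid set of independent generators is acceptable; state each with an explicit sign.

The stabilizer group can be generated by +IYII, +ZIII, +IIZI, -IIIZ, among other valid generating sets.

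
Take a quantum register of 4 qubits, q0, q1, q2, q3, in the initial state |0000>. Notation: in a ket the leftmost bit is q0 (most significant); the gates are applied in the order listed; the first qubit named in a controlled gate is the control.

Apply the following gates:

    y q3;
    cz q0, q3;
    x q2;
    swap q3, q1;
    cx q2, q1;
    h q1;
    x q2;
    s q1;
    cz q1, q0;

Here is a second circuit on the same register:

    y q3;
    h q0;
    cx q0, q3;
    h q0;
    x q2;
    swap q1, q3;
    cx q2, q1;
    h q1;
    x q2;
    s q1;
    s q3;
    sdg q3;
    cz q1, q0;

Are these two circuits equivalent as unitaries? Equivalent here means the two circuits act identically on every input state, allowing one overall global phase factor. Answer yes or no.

No, they are not equivalent — no single phase factor reconciles the two unitaries.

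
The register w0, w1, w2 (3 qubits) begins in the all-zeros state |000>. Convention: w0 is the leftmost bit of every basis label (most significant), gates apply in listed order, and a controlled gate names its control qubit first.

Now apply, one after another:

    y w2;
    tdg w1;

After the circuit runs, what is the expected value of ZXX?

The observable ZXX averages to 0.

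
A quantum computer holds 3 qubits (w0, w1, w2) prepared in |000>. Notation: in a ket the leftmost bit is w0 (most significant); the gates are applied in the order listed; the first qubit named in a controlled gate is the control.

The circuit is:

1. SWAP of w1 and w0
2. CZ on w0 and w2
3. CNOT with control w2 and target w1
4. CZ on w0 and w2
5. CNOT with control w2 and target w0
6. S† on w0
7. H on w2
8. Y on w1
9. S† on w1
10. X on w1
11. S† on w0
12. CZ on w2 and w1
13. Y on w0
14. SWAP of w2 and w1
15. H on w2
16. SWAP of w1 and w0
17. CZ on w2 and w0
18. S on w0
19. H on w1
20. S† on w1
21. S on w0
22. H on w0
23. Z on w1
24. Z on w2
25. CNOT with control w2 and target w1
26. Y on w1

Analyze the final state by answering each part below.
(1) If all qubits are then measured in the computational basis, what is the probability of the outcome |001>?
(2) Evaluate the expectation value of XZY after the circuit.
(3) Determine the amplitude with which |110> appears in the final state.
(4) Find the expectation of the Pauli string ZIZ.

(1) A full measurement returns |001> with probability 1/4.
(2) The observable XZY averages to -1.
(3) |110> carries amplitude -1/2 in the final state.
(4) The observable ZIZ averages to -1.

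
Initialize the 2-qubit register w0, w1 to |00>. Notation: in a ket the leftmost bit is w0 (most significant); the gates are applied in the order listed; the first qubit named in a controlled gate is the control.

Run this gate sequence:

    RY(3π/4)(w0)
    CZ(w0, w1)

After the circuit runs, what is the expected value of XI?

The observable XI averages to sqrt(2)/2.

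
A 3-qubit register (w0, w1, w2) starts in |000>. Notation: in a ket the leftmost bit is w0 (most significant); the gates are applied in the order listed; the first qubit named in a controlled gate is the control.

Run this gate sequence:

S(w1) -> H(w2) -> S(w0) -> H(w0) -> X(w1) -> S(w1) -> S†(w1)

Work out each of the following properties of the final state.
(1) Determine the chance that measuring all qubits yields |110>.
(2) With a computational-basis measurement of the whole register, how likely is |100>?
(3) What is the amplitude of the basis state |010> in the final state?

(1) Outcome |110> occurs with probability 1/4. Key observation: steps 6-7 multiply out to the identity, so the circuit reduces to the remaining gates.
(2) Outcome |100> occurs with probability 0.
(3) |010> carries amplitude 1/2 in the final state.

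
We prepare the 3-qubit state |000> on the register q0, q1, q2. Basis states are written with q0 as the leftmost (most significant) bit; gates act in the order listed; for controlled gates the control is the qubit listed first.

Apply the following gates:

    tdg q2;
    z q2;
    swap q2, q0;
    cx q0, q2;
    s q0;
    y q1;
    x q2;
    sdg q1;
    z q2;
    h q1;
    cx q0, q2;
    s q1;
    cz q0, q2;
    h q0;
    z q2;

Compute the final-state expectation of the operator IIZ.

In the final state, IIZ has expectation -1.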